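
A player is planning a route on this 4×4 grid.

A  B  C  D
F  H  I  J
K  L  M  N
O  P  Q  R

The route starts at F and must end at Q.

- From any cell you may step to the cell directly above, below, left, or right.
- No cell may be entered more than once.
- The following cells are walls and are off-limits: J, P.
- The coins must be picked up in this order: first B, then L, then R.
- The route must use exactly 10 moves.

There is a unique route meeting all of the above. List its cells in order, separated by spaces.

F A B C I H L M N R Q

The waypoints must appear in the order B, L, R, with no cell reused.
Route from F: up 1 to A, right 2 to C, down 1 to I, left 1 to H, down 1 to L, right 2 to N, down 1 to R, left 1 to Q — 10 moves in all.
Check: order respected (B at step 2, L at step 6, R at step 9); 10 moves as required.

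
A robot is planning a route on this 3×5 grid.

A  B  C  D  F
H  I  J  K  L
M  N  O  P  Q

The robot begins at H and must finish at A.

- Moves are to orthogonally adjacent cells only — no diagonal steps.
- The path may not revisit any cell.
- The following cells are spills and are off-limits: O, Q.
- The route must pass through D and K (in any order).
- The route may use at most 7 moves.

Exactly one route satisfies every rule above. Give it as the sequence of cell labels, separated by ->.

Any route must reach D and K and still end at A within 7 moves, so the order of the required stops is forced.
Route from H: right 3 to K, up 1 to D, left 3 to A — 7 moves in all.
Check: all required cells visited; 7 ≤ 7 moves.

H -> I -> J -> K -> D -> C -> B -> A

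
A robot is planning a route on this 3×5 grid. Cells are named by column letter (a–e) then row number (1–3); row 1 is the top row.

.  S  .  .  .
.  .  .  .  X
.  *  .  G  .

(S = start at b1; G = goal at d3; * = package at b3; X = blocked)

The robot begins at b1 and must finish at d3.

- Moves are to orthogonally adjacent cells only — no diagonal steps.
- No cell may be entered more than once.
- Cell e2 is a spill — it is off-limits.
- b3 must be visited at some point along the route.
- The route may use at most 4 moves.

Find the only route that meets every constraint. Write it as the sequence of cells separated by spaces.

The 4-move cap with required stops at b3 leaves no slack for detours.
Route from b1: down 2 to b3, right 2 to d3 — 4 moves in all.
Check: all required cells visited; 4 ≤ 4 moves.

b1 b2 b3 c3 d3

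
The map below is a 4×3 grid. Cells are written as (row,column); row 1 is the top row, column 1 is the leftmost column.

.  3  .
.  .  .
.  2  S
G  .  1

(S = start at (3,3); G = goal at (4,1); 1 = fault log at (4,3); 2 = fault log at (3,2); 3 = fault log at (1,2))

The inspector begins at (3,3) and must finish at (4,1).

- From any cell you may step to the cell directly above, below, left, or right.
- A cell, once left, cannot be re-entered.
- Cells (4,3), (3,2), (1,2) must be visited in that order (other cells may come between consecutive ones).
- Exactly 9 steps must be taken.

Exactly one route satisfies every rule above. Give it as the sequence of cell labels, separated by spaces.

The waypoints must appear in the order (4,3), (3,2), (1,2), with no cell reused.
Route from (3,3): down 1 to (4,3), left 1 to (4,2), up 3 to (1,2), left 1 to (1,1), down 3 to (4,1) — 9 moves in all.
Check: order respected (1 at step 1, 2 at step 3, 3 at step 5); 9 moves as required.

(3,3) (4,3) (4,2) (3,2) (2,2) (1,2) (1,1) (2,1) (3,1) (4,1)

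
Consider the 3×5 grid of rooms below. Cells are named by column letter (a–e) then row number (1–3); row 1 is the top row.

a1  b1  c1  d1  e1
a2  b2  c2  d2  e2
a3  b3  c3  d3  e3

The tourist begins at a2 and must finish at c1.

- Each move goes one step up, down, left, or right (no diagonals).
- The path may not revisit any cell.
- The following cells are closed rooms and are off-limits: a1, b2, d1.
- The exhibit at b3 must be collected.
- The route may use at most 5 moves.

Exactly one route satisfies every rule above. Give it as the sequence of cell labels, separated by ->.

a2 -> a3 -> b3 -> c3 -> c2 -> c1

The budget equals the shortest possible length, so every move has to be on a shortest route through the required cells.
Route from a2: down 1 to a3, right 2 to c3, up 2 to c1 — 5 moves in all.
Check: all required cells visited; 5 ≤ 5 moves.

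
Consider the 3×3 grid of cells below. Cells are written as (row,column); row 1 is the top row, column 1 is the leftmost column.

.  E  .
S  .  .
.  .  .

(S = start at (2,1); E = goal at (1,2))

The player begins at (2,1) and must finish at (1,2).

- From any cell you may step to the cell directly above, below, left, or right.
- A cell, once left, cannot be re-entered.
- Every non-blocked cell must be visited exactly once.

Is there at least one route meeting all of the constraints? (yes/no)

Colour the cells like a checkerboard: each orthogonal step flips colour, so a Hamiltonian route alternates colours. Here there are 5 cells of one colour and 4 of the other, with start on the same colour as the goal — the counts and endpoints can't be arranged into an alternating sequence of length 9, so no Hamiltonian route exists.

no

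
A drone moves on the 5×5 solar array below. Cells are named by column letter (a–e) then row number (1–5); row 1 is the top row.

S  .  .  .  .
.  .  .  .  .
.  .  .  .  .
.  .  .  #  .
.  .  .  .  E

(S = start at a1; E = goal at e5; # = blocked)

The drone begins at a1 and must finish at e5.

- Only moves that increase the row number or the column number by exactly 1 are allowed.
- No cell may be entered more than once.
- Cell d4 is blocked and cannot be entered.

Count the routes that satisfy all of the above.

30

A right/down-only route from a1 to e5 makes exactly 4 down-moves and 4 right-moves in some order.
With no other constraints that would be C(8,4) = 70 routes.
Subtract routes through each blocked cell (inclusion–exclusion for overlaps): − through d4: 40 → 30.
That gives 30 routes.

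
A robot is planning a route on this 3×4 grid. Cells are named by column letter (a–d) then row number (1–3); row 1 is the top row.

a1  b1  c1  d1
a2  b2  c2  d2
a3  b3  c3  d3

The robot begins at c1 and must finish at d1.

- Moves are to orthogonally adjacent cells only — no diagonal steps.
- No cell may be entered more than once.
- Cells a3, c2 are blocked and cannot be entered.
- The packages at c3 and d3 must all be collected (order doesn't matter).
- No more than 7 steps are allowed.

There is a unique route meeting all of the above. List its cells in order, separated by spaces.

c1 b1 b2 b3 c3 d3 d2 d1

The 7-move cap with required stops at c3, d3 leaves no slack for detours.
Route from c1: left 1 to b1, down 2 to b3, right 2 to d3, up 2 to d1 — 7 moves in all.
Check: all required cells visited; 7 ≤ 7 moves.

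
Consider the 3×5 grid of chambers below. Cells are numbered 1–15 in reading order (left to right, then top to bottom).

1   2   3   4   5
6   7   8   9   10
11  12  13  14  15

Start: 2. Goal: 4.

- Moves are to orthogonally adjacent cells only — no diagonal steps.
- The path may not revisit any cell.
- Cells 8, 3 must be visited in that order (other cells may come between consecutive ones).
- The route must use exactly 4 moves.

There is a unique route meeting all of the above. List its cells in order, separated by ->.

2 -> 7 -> 8 -> 3 -> 4

The waypoints must appear in the order 8, 3, with no cell reused.
Route from 2: down to 7, right to 8, up to 3, right to 4 — 4 moves in all.
Check: order respected (8 at step 2, 3 at step 3); 4 moves as required.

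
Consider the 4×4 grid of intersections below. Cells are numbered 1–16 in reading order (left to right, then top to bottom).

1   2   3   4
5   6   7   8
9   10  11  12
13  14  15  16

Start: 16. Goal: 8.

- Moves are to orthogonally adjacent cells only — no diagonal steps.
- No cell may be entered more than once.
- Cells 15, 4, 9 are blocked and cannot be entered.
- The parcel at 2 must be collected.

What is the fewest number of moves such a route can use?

8

Any route passes through 2 somewhere between 16 and 8. Summing Manhattan distances along the two legs (16 → 2 → 8) gives a lower bound of 5 + 3 = 8 moves.
A route of 8 moves achieves this: 16 → 12 → 11 → 10 → 6 → 2 → 3 → 7 → 8.
Since 8 matches the lower bound, it is optimal.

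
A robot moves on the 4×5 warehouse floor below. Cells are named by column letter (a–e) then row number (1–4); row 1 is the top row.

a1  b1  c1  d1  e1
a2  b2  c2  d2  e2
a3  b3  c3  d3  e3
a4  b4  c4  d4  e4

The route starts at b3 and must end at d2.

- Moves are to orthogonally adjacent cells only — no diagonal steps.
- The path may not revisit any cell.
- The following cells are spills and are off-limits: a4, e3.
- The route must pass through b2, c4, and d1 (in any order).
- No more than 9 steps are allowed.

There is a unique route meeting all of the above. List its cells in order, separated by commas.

b3, b4, c4, c3, c2, b2, b1, c1, d1, d2

Any route must reach b2, c4, and d1 and still end at d2 within 9 moves, so the order of the required stops is forced.
Route from b3: down 1 to b4, right 1 to c4, up 2 to c2, left 1 to b2, up 1 to b1, right 2 to d1, down 1 to d2 — 9 moves in all.
Check: all required cells visited; 9 ≤ 9 moves.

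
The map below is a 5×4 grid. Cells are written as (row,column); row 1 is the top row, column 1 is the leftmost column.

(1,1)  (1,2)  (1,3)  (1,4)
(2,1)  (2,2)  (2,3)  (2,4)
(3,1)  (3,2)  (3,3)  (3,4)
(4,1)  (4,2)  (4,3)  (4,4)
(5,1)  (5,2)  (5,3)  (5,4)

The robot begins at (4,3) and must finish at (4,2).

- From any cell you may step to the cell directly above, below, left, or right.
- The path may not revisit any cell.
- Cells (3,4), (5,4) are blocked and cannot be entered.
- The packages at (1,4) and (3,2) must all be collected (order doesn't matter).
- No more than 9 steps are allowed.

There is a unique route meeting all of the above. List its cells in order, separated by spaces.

(4,3) (3,3) (2,3) (2,4) (1,4) (1,3) (1,2) (2,2) (3,2) (4,2)

Any route must reach (1,4) and (3,2) and still end at (4,2) within 9 moves, so the order of the required stops is forced.
Route from (4,3): up 2 to (2,3), right 1 to (2,4), up 1 to (1,4), left 2 to (1,2), down 3 to (4,2) — 9 moves in all.
Check: all required cells visited; 9 ≤ 9 moves.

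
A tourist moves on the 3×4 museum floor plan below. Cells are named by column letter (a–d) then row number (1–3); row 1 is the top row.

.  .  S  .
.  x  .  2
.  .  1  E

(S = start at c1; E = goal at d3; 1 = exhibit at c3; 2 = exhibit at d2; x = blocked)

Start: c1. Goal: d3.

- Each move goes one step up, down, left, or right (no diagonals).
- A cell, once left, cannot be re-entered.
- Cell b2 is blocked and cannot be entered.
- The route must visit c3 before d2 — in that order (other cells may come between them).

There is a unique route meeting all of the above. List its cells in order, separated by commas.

The waypoints must appear in the order c3, d2, with no cell reused.
Route from c1: 2× left (reaching a1), 2× down (reaching a3), 2× right (reaching c3), up to c2, right to d2, down to d3 — 9 moves in all.
Check: order respected (1 at step 6, 2 at step 8).

c1, b1, a1, a2, a3, b3, c3, c2, d2, d3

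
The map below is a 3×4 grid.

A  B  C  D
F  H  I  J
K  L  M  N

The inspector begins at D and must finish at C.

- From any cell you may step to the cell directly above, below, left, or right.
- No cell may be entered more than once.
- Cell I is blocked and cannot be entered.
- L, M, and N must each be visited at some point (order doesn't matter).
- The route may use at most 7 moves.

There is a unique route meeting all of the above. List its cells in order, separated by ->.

The budget equals the shortest possible length, so every move has to be on a shortest route through the required cells.
Route from D: down 2 to N, left 2 to L, up 2 to B, right 1 to C — 7 moves in all.
Check: all required cells visited; 7 ≤ 7 moves.

D -> J -> N -> M -> L -> H -> B -> C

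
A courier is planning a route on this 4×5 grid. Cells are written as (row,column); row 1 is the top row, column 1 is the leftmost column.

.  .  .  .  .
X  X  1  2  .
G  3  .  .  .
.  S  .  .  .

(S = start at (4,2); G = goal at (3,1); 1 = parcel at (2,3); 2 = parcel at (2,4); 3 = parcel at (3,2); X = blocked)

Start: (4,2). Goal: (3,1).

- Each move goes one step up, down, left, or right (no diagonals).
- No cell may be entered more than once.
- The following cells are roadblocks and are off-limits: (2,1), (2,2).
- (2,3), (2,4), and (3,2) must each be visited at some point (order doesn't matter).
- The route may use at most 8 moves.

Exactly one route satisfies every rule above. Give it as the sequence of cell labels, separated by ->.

(4,2) -> (4,3) -> (4,4) -> (3,4) -> (2,4) -> (2,3) -> (3,3) -> (3,2) -> (3,1)

The 8-move cap with required stops at (2,3), (2,4), (3,2) leaves no slack for detours.
Route from (4,2): right 2 to (4,4), up 2 to (2,4), left 1 to (2,3), down 1 to (3,3), left 2 to (3,1) — 8 moves in all.
Check: all required cells visited; 8 ≤ 8 moves.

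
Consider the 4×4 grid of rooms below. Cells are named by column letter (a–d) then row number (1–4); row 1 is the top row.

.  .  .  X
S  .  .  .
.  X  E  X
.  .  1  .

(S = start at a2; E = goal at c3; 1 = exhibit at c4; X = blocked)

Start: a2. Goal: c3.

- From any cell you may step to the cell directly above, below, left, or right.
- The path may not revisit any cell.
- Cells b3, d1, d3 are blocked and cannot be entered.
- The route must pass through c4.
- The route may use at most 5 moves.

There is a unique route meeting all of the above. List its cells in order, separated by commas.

Any route must reach c4 and still end at c3 within 5 moves, so the order of the required stops is forced.
Route from a2: down 2 to a4, right 2 to c4, up 1 to c3 — 5 moves in all.
Check: all required cells visited; 5 ≤ 5 moves.

a2, a3, a4, b4, c4, c3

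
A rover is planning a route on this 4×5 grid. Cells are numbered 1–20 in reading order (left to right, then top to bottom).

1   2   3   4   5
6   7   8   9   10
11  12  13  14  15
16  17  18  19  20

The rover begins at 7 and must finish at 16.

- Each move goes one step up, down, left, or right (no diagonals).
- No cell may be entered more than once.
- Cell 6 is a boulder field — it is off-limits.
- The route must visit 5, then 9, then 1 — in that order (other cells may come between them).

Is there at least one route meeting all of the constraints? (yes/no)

no

1 must be visited but has only one open neighbour (2), and it is neither the start nor the goal — the route would have to enter and leave through 2, re-entering it.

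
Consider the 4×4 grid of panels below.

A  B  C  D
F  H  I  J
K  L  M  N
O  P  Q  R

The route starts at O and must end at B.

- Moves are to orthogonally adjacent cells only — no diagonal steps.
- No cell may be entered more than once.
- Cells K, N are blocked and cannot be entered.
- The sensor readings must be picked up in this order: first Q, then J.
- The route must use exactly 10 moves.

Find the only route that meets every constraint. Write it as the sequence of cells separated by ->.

O -> P -> Q -> M -> L -> H -> I -> J -> D -> C -> B

The waypoints must appear in the order Q, J, with no cell reused.
Route from O: 2× right (reaching Q), up to M, left to L, up to H, 2× right (reaching J), up to D, 2× left (reaching B) — 10 moves in all.
Check: order respected (Q at step 2, J at step 7); 10 moves as required.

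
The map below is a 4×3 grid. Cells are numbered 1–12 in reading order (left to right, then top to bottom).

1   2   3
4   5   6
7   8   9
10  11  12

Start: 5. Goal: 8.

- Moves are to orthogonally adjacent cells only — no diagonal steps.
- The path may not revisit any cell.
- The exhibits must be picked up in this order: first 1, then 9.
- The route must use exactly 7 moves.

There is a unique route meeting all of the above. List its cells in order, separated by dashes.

5 - 4 - 1 - 2 - 3 - 6 - 9 - 8

The waypoints must appear in the order 1, 9, with no cell reused.
Route from 5: left 1 to 4, up 1 to 1, right 2 to 3, down 2 to 9, left 1 to 8 — 7 moves in all.
Check: order respected (1 at step 2, 9 at step 6); 7 moves as required.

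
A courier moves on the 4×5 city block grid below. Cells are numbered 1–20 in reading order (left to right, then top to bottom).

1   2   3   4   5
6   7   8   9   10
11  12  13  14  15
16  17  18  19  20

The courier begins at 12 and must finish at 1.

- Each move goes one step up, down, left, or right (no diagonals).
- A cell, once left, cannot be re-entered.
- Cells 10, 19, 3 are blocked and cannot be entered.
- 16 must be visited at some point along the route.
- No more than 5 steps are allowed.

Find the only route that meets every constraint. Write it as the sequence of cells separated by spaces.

12 17 16 11 6 1

The budget equals the shortest possible length, so every move has to be on a shortest route through the required cells.
Route from 12: down 1 to 17, left 1 to 16, up 3 to 1 — 5 moves in all.
Check: all required cells visited; 5 ≤ 5 moves.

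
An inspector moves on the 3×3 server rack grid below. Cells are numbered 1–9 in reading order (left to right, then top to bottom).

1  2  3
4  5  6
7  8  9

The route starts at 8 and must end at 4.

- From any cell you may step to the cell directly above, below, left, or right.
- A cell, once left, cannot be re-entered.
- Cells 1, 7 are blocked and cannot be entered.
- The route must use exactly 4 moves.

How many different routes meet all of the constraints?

1

Need simple routes of exactly 4 moves from 8 to 4 (Manhattan distance 2, so 1 moves are spent on a detour and 1 undoing it).
Enumerating: 8 9 6 5 4.
That gives 1 route.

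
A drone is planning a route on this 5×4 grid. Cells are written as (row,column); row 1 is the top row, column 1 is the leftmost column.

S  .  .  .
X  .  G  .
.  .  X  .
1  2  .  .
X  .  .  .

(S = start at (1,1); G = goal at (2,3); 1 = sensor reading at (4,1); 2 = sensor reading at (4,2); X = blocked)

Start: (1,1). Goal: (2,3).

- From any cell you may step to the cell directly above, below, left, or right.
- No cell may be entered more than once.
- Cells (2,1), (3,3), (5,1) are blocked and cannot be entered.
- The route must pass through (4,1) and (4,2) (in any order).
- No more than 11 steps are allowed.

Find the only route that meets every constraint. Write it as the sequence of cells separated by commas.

(1,1), (1,2), (2,2), (3,2), (3,1), (4,1), (4,2), (4,3), (4,4), (3,4), (2,4), (2,3)

Any route must reach (4,1) and (4,2) and still end at (2,3) within 11 moves, so the order of the required stops is forced.
Route from (1,1): right 1 to (1,2), down 2 to (3,2), left 1 to (3,1), down 1 to (4,1), right 3 to (4,4), up 2 to (2,4), left 1 to (2,3) — 11 moves in all.
Check: all required cells visited; 11 ≤ 11 moves.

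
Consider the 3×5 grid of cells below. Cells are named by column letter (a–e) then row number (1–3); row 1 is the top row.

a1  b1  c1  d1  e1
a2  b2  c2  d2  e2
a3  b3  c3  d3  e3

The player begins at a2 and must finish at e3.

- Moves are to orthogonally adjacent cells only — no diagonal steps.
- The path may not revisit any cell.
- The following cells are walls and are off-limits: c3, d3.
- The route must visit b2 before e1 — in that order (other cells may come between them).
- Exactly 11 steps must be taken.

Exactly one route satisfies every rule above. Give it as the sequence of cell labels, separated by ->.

The waypoints must appear in the order b2, e1, with no cell reused.
Route from a2: down to a3, right to b3, 2× up (reaching b1), right to c1, down to c2, right to d2, up to d1, right to e1, 2× down (reaching e3) — 11 moves in all.
Check: order respected (b2 at step 3, e1 at step 9); 11 moves as required.

a2 -> a3 -> b3 -> b2 -> b1 -> c1 -> c2 -> d2 -> d1 -> e1 -> e2 -> e3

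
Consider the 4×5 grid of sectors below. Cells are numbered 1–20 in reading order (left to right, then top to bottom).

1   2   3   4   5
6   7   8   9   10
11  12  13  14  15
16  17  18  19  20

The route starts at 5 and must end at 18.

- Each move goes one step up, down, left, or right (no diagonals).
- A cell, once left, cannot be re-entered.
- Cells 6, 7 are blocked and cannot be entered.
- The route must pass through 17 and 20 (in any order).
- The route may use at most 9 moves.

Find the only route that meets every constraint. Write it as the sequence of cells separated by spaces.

5 10 15 20 19 14 13 12 17 18

The 9-move cap with required stops at 17, 20 leaves no slack for detours.
Route from 5: 3× down (reaching 20), left to 19, up to 14, 2× left (reaching 12), down to 17, right to 18 — 9 moves in all.
Check: all required cells visited; 9 ≤ 9 moves.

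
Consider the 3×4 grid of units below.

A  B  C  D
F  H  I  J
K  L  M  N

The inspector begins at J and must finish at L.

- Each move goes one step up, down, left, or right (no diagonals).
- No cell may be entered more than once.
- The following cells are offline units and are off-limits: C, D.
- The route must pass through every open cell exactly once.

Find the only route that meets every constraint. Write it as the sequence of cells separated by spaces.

J N M I H B A F K L

Need to visit all 10 open cells exactly once, starting at J and ending at L.
Cell B has only two open neighbours (H and A), so the path must pass straight through it: one of those is the cell it's entered from and the other is where it exits.
Route from J: down to N, left to M, up to I, left to H, up to B, left to A, 2× down (reaching K), right to L — 9 moves in all.
Check: all 10 open cells covered.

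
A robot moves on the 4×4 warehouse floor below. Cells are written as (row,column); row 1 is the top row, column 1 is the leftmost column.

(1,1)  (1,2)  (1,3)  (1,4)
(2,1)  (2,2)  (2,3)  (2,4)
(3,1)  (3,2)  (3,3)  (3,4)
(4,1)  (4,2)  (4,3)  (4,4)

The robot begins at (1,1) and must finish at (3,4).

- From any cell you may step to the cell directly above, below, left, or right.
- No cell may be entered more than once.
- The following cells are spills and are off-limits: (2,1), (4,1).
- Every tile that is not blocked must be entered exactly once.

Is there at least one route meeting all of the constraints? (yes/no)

Cell (3,1) has only one open neighbour but is neither the start nor the goal, so a Hamiltonian route would have to both enter and leave it through the same neighbour — impossible without revisiting.

no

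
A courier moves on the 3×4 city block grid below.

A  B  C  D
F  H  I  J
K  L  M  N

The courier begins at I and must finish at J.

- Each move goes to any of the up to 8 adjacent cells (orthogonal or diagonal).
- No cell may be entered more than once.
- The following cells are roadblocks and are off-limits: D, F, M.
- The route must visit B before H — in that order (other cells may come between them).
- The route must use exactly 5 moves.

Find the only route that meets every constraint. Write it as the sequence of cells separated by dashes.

I - B - A - H - C - J

The waypoints must appear in the order B, H, with no cell reused.
Route from I: up-left 1 to B, left 1 to A, down-right 1 to H, up-right 1 to C, down-right 1 to J — 5 moves in all.
Check: order respected (B at step 1, H at step 3); 5 moves as required.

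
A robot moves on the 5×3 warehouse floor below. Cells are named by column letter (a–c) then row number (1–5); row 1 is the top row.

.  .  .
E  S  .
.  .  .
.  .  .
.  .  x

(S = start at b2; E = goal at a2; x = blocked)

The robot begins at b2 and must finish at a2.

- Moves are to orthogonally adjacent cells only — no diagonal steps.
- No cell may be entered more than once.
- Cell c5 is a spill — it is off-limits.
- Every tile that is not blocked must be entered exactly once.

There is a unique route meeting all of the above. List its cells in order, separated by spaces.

Need to visit all 14 open cells exactly once, starting at b2 and ending at a2.
Cell c1 has only two open neighbours (c2 and b1), so the path must pass straight through it: one of those is the cell it's entered from and the other is where it exits.
Route from b2: down to b3, left to a3, 2× down (reaching a5), right to b5, up to b4, right to c4, 3× up (reaching c1), 2× left (reaching a1), down to a2 — 13 moves in all.
Check: all 14 open cells covered.

b2 b3 a3 a4 a5 b5 b4 c4 c3 c2 c1 b1 a1 a2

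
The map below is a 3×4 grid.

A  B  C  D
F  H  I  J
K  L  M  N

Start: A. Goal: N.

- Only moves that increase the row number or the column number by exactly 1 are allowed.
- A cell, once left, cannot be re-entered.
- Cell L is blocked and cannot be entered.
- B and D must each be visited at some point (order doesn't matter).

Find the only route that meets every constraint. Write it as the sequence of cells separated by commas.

A, B, C, D, J, N

Moves only go right or down, so the column and row indices never decrease.
Route from A: right 3 to D, down 2 to N — 5 moves in all.
Check: all required cells visited.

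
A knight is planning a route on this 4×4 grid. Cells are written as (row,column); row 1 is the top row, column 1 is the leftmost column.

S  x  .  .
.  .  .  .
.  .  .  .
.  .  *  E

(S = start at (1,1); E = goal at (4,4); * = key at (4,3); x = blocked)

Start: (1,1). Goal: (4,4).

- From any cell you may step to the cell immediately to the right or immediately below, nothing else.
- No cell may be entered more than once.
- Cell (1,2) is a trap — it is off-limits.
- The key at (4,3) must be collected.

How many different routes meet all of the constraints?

A right/down-only route from (1,1) to (4,4) makes exactly 3 down-moves and 3 right-moves in some order.
With no other constraints that would be C(6,3) = 20 routes.
Split at (4,3) and multiply the segment counts (each segment already excludes blocked cells): (1,1)→(4,3): 6; (4,3)→(4,4): 1; product = 6.
That gives 6 routes.

6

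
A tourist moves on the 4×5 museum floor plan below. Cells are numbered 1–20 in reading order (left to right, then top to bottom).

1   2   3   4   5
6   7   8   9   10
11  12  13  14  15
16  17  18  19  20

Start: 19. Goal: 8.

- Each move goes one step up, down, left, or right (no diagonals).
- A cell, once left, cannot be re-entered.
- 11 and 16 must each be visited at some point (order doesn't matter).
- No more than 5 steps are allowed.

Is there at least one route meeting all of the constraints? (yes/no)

no

Even ignoring the no-revisit rule, getting from 19 to 8, taking the cheapest ordering 19 → 16 → 11 → 8 needs at least 3 + 1 + 3 = 7 moves (Manhattan distance per leg), which exceeds the 5-move limit.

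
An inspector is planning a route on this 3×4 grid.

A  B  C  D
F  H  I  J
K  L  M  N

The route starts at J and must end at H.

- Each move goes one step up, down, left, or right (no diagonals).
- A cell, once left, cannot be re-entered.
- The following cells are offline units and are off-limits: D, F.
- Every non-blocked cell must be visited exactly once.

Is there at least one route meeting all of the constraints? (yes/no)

Cell A has only one open neighbour but is neither the start nor the goal, so a Hamiltonian route would have to both enter and leave it through the same neighbour — impossible without revisiting.

no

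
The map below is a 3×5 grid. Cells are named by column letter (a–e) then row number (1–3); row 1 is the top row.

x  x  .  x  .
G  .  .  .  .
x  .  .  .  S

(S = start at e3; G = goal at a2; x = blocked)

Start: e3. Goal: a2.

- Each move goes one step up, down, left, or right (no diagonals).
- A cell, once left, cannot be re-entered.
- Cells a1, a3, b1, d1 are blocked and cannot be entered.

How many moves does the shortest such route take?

The Manhattan distance from e3 to a2 is |3−2| + |5−1| = 5, so at least 5 moves are needed.
A route of 5 moves achieves this: e3 → e2 → d2 → c2 → b2 → a2.
Since 5 matches the lower bound, it is optimal.

5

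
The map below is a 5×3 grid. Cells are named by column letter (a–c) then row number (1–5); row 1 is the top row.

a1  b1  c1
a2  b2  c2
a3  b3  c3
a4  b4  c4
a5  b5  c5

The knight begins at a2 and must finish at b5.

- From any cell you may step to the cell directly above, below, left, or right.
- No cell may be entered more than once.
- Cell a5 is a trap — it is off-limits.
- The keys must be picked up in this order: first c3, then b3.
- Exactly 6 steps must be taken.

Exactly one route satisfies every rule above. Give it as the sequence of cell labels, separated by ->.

The waypoints must appear in the order c3, b3, with no cell reused.
Route from a2: right 2 to c2, down 1 to c3, left 1 to b3, down 2 to b5 — 6 moves in all.
Check: order respected (c3 at step 3, b3 at step 4); 6 moves as required.

a2 -> b2 -> c2 -> c3 -> b3 -> b4 -> b5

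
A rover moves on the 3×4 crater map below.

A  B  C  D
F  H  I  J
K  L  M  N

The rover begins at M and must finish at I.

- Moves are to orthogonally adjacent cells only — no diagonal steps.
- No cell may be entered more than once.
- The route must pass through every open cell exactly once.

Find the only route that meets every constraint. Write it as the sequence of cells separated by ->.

Need to visit all 12 open cells exactly once, starting at M and ending at I.
Cell K has only two open neighbours (F and L), so the path must pass straight through it: one of those is the cell it's entered from and the other is where it exits.
Route from M: right to N, 2× up (reaching D), 3× left (reaching A), 2× down (reaching K), right to L, up to H, right to I — 11 moves in all.
Check: all 12 open cells covered.

M -> N -> J -> D -> C -> B -> A -> F -> K -> L -> H -> I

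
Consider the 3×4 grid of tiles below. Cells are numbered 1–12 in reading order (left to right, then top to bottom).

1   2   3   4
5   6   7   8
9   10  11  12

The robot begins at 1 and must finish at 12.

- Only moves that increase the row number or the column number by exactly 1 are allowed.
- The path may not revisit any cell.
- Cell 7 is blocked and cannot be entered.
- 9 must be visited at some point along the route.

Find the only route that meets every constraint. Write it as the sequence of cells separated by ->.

Moves only go right or down, so the column and row indices never decrease.
Route from 1: 2× down (reaching 9), 3× right (reaching 12) — 5 moves in all.
Check: all required cells visited.

1 -> 5 -> 9 -> 10 -> 11 -> 12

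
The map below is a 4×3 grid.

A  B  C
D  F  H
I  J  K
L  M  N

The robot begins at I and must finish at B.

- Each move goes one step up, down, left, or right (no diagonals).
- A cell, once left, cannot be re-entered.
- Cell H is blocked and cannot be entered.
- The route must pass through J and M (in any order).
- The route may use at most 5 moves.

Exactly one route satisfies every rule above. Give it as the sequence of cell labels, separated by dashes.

Any route must reach J and M and still end at B within 5 moves, so the order of the required stops is forced.
Route from I: down to L, right to M, 3× up (reaching B) — 5 moves in all.
Check: all required cells visited; 5 ≤ 5 moves.

I - L - M - J - F - B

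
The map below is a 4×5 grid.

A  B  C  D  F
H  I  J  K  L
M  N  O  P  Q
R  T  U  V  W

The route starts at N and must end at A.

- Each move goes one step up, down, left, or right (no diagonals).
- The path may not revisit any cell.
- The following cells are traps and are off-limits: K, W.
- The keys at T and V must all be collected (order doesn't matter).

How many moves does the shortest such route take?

Any route passes through T and V in some order between N and A. Summing Manhattan distances along each leg and taking the cheapest ordering (N → T → V → A) gives a lower bound of 1 + 2 + 6 = 9 moves.
A route of 9 moves achieves this: N → T → U → V → P → O → J → C → B → A.
Since 9 matches the lower bound, it is optimal.

9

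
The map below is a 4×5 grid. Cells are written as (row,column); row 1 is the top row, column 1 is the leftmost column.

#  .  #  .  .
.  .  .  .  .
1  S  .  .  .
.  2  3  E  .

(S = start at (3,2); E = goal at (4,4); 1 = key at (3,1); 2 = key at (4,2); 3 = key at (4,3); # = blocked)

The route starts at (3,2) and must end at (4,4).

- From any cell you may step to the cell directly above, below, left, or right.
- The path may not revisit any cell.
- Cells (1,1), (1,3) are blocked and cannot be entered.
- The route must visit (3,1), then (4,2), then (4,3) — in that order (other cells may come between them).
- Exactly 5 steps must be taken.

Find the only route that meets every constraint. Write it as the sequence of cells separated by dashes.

(3,2) - (3,1) - (4,1) - (4,2) - (4,3) - (4,4)

The waypoints must appear in the order (3,1), (4,2), (4,3), with no cell reused.
Route from (3,2): left to (3,1), down to (4,1), 3× right (reaching (4,4)) — 5 moves in all.
Check: order respected (1 at step 1, 2 at step 3, 3 at step 4); 5 moves as required.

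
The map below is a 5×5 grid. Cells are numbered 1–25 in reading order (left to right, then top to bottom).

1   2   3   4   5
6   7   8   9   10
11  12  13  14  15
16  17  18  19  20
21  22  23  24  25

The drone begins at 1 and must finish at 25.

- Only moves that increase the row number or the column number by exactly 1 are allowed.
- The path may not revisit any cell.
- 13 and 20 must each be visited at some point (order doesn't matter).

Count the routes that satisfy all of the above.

A right/down-only route from 1 to 25 makes exactly 4 down-moves and 4 right-moves in some order.
With no other constraints that would be C(8,4) = 70 routes.
A monotone route can only reach the required cells in the order 13, 20, so split there and multiply the segment counts: 1→13: 6; 13→20: 3; 20→25: 1; product = 18.
That gives 18 routes.

18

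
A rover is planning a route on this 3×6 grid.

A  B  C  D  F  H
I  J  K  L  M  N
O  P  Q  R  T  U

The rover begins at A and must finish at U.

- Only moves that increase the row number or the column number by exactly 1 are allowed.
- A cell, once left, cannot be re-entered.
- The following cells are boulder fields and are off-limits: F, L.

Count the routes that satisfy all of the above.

A right/down-only route from A to U makes exactly 2 down-moves and 5 right-moves in some order.
With no other constraints that would be C(7,2) = 21 routes.
Subtract routes through each blocked cell (inclusion–exclusion for overlaps): − through F: 3 − through L: 12 → 6.
That gives 6 routes.

6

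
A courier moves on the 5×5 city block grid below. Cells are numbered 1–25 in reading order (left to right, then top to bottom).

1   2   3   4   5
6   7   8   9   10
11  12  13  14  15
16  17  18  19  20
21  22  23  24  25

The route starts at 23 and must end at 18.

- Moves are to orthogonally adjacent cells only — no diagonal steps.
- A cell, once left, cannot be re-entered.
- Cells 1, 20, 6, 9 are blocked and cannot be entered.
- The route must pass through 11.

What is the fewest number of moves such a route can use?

Any route passes through 11 somewhere between 23 and 18. Summing Manhattan distances along the two legs (23 → 11 → 18) gives a lower bound of 4 + 3 = 7 moves.
A route of 7 moves achieves this: 23 → 22 → 17 → 16 → 11 → 12 → 13 → 18.
Since 7 matches the lower bound, it is optimal.

7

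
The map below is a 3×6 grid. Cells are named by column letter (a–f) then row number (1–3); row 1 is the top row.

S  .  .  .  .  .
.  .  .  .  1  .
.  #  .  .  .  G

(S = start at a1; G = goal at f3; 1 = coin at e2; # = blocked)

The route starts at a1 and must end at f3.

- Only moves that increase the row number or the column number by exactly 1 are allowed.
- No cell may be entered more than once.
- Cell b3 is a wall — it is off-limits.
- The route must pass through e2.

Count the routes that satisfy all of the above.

10

A right/down-only route from a1 to f3 makes exactly 2 down-moves and 5 right-moves in some order.
With no other constraints that would be C(7,2) = 21 routes.
Split at e2 and multiply the segment counts (each segment already excludes blocked cells): a1→e2: 5; e2→f3: 2; product = 10.
That gives 10 routes.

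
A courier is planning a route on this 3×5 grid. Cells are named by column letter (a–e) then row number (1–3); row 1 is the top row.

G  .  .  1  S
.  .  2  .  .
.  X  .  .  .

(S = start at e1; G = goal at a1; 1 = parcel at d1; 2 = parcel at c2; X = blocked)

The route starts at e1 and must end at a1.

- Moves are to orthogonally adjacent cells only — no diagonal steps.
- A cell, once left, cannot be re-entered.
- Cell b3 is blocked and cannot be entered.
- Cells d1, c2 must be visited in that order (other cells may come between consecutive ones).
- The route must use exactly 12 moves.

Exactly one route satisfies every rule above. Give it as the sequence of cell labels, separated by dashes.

The waypoints must appear in the order d1, c2, with no cell reused.
Route from e1: left 1 to d1, down 1 to d2, right 1 to e2, down 1 to e3, left 2 to c3, up 2 to c1, left 1 to b1, down 1 to b2, left 1 to a2, up 1 to a1 — 12 moves in all.
Check: order respected (1 at step 1, 2 at step 7); 12 moves as required.

e1 - d1 - d2 - e2 - e3 - d3 - c3 - c2 - c1 - b1 - b2 - a2 - a1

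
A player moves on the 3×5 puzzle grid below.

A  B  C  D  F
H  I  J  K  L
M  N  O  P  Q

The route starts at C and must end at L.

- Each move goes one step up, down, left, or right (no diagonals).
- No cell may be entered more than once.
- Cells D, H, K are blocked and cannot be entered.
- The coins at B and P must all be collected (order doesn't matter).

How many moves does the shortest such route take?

7

Any route passes through B and P in some order between C and L. Summing Manhattan distances along each leg and taking the cheapest ordering (C → B → P → L) gives a lower bound of 1 + 4 + 2 = 7 moves.
A route of 7 moves achieves this: C → B → I → N → O → P → Q → L.
Since 7 matches the lower bound, it is optimal.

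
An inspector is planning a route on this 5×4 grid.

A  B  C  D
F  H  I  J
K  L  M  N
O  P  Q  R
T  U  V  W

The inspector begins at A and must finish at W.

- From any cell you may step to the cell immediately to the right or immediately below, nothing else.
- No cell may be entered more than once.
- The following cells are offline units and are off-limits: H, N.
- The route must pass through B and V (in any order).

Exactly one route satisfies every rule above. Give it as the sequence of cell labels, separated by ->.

A -> B -> C -> I -> M -> Q -> V -> W

Moves only go right or down, so the column and row indices never decrease.
Route from A: right 2 to C, down 4 to V, right 1 to W — 7 moves in all.
Check: all required cells visited.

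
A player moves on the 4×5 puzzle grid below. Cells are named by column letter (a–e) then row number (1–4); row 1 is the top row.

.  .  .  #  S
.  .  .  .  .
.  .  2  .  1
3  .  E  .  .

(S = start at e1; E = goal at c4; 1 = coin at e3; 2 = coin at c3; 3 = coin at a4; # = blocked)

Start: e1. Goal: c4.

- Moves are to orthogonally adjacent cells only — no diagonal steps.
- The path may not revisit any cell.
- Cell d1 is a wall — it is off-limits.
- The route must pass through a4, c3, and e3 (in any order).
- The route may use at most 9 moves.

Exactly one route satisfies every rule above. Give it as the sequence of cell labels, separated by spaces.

Any route must reach a4, c3, and e3 and still end at c4 within 9 moves, so the order of the required stops is forced.
Route from e1: 2× down (reaching e3), 4× left (reaching a3), down to a4, 2× right (reaching c4) — 9 moves in all.
Check: all required cells visited; 9 ≤ 9 moves.

e1 e2 e3 d3 c3 b3 a3 a4 b4 c4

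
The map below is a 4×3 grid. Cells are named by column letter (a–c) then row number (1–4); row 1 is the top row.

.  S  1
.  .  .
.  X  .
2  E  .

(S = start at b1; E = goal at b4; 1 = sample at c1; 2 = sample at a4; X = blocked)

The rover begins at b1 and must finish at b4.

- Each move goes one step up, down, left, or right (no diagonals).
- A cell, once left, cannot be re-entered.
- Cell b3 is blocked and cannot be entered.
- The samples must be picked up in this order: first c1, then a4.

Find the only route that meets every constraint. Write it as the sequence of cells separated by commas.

b1, c1, c2, b2, a2, a3, a4, b4

The waypoints must appear in the order c1, a4, with no cell reused.
Route from b1: right 1 to c1, down 1 to c2, left 2 to a2, down 2 to a4, right 1 to b4 — 7 moves in all.
Check: order respected (1 at step 1, 2 at step 6).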